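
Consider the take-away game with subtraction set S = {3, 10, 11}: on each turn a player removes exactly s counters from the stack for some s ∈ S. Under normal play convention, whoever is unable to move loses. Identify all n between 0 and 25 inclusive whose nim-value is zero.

G(0) = 0
G(1) = mex{} = 0
G(2) = mex{} = 0
G(3) = mex{0} = 1
G(4) = mex{0} = 1
G(5) = mex{0} = 1
G(6) = mex{1} = 0
G(7) = mex{1} = 0
G(8) = mex{1} = 0
G(9) = mex{0} = 1
G(10) = mex{0,0} = 1
G(11) = mex{0,0,0} = 1
G(12) = mex{1,0,0} = 2
G(13) = mex{1,1,0} = 2
G(14) = mex{1,1,1} = 0
G(15) = mex{2,1,1} = 0
G(16) = mex{2,0,1} = 3
G(17) = mex{0,0,0} = 1
G(18) = mex{0,0,0} = 1
G(19) = mex{3,1,0} = 2
G(20) = mex{1,1,1} = 0
G(21) = mex{1,1,1} = 0
G(22) = mex{2,2,1} = 0
G(23) = mex{0,2,2} = 1
G(24) = mex{0,0,2} = 1
G(25) = mex{0,0,0} = 1
P-positions are exactly the n with G(n) = 0.

0, 1, 2, 6, 7, 8, 14, 15, 20, 21, 22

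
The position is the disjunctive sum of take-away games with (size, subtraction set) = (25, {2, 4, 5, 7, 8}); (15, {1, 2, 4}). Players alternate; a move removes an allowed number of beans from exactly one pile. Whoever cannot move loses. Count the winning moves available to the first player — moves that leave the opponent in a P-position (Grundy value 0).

Pile A, S = {2, 4, 5, 7, 8}:
n :  0  1  2  3  4  5  6  7  8  9 10 11 12 13 14 15 16 17 18 19 20 21 22 23 24 25
G :  0  0  1  1  2  2  3  3  4  4  0  0  1  1  2  2  3  3  4  4  0  0  1  1  2  2
G_A(25) = 2.
Pile B, S = {1, 2, 4}:
G(0) = 0
G(1) = mex{0} = 1
G(2) = mex{1,0} = 2
G(3) = mex{2,1} = 0
G(4) = mex{0,2,0} = 1
G(5) = mex{1,0,1} = 2
G(6) = mex{2,1,2} = 0
G(7) = mex{0,2,0} = 1
G(8) = mex{1,0,1} = 2
G(9) = mex{2,1,2} = 0
G(10) = mex{0,2,0} = 1
G(11) = mex{1,0,1} = 2
G(12) = mex{2,1,2} = 0
G(13) = mex{0,2,0} = 1
G(14) = mex{1,0,1} = 2
G(15) = mex{2,1,2} = 0
G_B(15) = 0.
Combined Grundy value = 2 ⊕ 0 = 2.
A winning move leaves total XOR = 0, i.e. changes one component's Grundy value g to g ⊕ X where X is the current total.
Pile A: need g' = 2⊕2 = 0. Options: 25−2→G=1, 25−4→G=0, 25−5→G=0, 25−7→G=4, 25−8→G=3. Hits: 2.
Pile B: need g' = 0⊕2 = 2. Options: 15−1→G=2, 15−2→G=1, 15−4→G=2. Hits: 2.

4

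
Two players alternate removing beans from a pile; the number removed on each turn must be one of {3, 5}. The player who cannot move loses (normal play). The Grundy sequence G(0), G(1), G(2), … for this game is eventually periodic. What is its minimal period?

n :  0  1  2  3  4  5  6  7  8  9 10 11 12 13 14 15 16 17
G :  0  0  0  1  1  1  2  2  0  0  0  1  1  1  2  2  0  0
G(n+8) = G(n) holds for n = 0,…,4 (a full window of length max(S) = 5), so the sequence is purely periodic with period 8.

8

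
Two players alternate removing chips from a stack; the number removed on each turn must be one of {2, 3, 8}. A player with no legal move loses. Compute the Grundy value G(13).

1

G(0) = 0
G(1) = mex{} = 0
G(2) = mex{0} = 1
G(3) = mex{0,0} = 1
G(4) = mex{1,0} = 2
G(5) = mex{1,1} = 0
G(6) = mex{2,1} = 0
G(7) = mex{0,2} = 1
G(8) = mex{0,0,0} = 1
G(9) = mex{1,0,0} = 2
G(10) = mex{1,1,1} = 0
G(11) = mex{2,1,1} = 0
G(12) = mex{0,2,2} = 1
G(13) = mex{0,0,0} = 1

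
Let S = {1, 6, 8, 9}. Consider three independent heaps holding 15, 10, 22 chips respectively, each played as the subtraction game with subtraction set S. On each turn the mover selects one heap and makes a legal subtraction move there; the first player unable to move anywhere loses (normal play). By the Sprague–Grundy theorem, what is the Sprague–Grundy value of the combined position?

All heaps use S = {1, 6, 8, 9}:
n :  0  1  2  3  4  5  6  7  8  9 10 11 12 13 14 15 16 17 18 19 20 21 22
G :  0  1  0  1  0  1  2  0  1  2  3  2  3  2  0  1  2  0  1  0  1  0  1
Heap A: G(15) = 1.
Heap B: G(10) = 3.
Heap C: G(22) = 1.
Combined Grundy value = 1 ⊕ 3 ⊕ 1 = 3.

3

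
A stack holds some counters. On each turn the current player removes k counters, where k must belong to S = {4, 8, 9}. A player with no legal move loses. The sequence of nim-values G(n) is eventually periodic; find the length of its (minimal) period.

13

n :  0  1  2  3  4  5  6  7  8  9 10 11 12 13 14 15 16 17 18 19 20 21 22 23 24 25 26 27
G :  0  0  0  0  1  1  1  1  2  2  2  2  3  0  0  0  0  1  1  1  1  2  2  2  2  3  0  0
G(n+13) = G(n) holds for n = 0,…,8 (a full window of length max(S) = 9), so the sequence is purely periodic with period 13.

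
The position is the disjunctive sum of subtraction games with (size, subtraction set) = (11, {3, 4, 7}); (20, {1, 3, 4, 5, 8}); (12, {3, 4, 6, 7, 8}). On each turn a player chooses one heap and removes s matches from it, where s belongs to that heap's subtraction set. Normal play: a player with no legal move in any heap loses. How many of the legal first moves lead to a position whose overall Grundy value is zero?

0

Heap A, S = {3, 4, 7}:
G(0) = 0
G(1) = mex{} = 0
G(2) = mex{} = 0
G(3) = mex{0} = 1
G(4) = mex{0,0} = 1
G(5) = mex{0,0} = 1
G(6) = mex{1,0} = 2
G(7) = mex{1,1,0} = 2
G(8) = mex{1,1,0} = 2
G(9) = mex{2,1,0} = 3
G(10) = mex{2,2,1} = 0
G(11) = mex{2,2,1} = 0
G_A(11) = 0.
Heap B, S = {1, 3, 4, 5, 8}:
G(0) = 0
G(1) = mex{0} = 1
G(2) = mex{1} = 0
G(3) = mex{0,0} = 1
G(4) = mex{1,1,0} = 2
G(5) = mex{2,0,1,0} = 3
G(6) = mex{3,1,0,1} = 2
G(7) = mex{2,2,1,0} = 3
G(8) = mex{3,3,2,1,0} = 4
G(9) = mex{4,2,3,2,1} = 0
G(10) = mex{0,3,2,3,0} = 1
G(11) = mex{1,4,3,2,1} = 0
G(12) = mex{0,0,4,3,2} = 1
G(13) = mex{1,1,0,4,3} = 2
G(14) = mex{2,0,1,0,2} = 3
G(15) = mex{3,1,0,1,3} = 2
G(16) = mex{2,2,1,0,4} = 3
G(17) = mex{3,3,2,1,0} = 4
G(18) = mex{4,2,3,2,1} = 0
G(19) = mex{0,3,2,3,0} = 1
G(20) = mex{1,4,3,2,1} = 0
G_B(20) = 0.
Heap C, S = {3, 4, 6, 7, 8}:
G(0) = 0
G(1) = mex{} = 0
G(2) = mex{} = 0
G(3) = mex{0} = 1
G(4) = mex{0,0} = 1
G(5) = mex{0,0} = 1
G(6) = mex{1,0,0} = 2
G(7) = mex{1,1,0,0} = 2
G(8) = mex{1,1,0,0,0} = 2
G(9) = mex{2,1,1,0,0} = 3
G(10) = mex{2,2,1,1,0} = 3
G(11) = mex{2,2,1,1,1} = 0
G(12) = mex{3,2,2,1,1} = 0
G_C(12) = 0.
Combined Grundy value = 0 ⊕ 0 ⊕ 0 = 0.
A winning move leaves total XOR = 0, i.e. changes one component's Grundy value g to g ⊕ X where X is the current total.
Heap A: target g' = 0⊕0 = 0, but every legal move changes the Grundy value (mex property), so 0 moves.
Heap B: target g' = 0⊕0 = 0, but every legal move changes the Grundy value (mex property), so 0 moves.
Heap C: target g' = 0⊕0 = 0, but every legal move changes the Grundy value (mex property), so 0 moves.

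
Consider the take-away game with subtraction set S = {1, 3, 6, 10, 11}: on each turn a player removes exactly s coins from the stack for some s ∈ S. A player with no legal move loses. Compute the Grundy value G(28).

n :  0  1  2  3  4  5  6  7  8  9 10 11 12 13 14 15 16 17 18 19 20 21 22 23 24 25 26 27 28
G :  0  1  0  1  0  1  2  3  2  0  1  3  4  2  4  2  0  1  0  1  2  4  2  0  1  0  1  2  3

3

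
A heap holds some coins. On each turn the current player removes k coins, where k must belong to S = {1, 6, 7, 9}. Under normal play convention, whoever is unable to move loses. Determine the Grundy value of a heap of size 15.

1

G(0) = 0
G(1) = mex{0} = 1
G(2) = mex{1} = 0
G(3) = mex{0} = 1
G(4) = mex{1} = 0
G(5) = mex{0} = 1
G(6) = mex{1,0} = 2
G(7) = mex{2,1,0} = 3
G(8) = mex{3,0,1} = 2
G(9) = mex{2,1,0,0} = 3
G(10) = mex{3,0,1,1} = 2
G(11) = mex{2,1,0,0} = 3
G(12) = mex{3,2,1,1} = 0
G(13) = mex{0,3,2,0} = 1
G(14) = mex{1,2,3,1} = 0
G(15) = mex{0,3,2,2} = 1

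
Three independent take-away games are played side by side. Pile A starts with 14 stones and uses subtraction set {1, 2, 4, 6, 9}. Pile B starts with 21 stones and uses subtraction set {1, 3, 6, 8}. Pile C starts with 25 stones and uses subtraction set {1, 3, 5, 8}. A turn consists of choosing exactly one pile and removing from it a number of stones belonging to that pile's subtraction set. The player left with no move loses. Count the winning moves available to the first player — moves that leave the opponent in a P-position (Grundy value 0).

0

Pile A, S = {1, 2, 4, 6, 9}:
G(0) = 0
G(1) = mex{0} = 1
G(2) = mex{1,0} = 2
G(3) = mex{2,1} = 0
G(4) = mex{0,2,0} = 1
G(5) = mex{1,0,1} = 2
G(6) = mex{2,1,2,0} = 3
G(7) = mex{3,2,0,1} = 4
G(8) = mex{4,3,1,2} = 0
G(9) = mex{0,4,2,0,0} = 1
G(10) = mex{1,0,3,1,1} = 2
G(11) = mex{2,1,4,2,2} = 0
G(12) = mex{0,2,0,3,0} = 1
G(13) = mex{1,0,1,4,1} = 2
G(14) = mex{2,1,2,0,2} = 3
G_A(14) = 3.
Pile B, S = {1, 3, 6, 8}:
n :  0  1  2  3  4  5  6  7  8  9 10 11 12 13 14 15 16 17 18 19 20 21
G :  0  1  0  1  0  1  2  3  2  0  1  0  1  0  1  2  3  2  0  1  0  1
G_B(21) = 1.
Pile C, S = {1, 3, 5, 8}:
G(0) = 0
G(1) = mex{0} = 1
G(2) = mex{1} = 0
G(3) = mex{0,0} = 1
G(4) = mex{1,1} = 0
G(5) = mex{0,0,0} = 1
G(6) = mex{1,1,1} = 0
G(7) = mex{0,0,0} = 1
G(8) = mex{1,1,1,0} = 2
G(9) = mex{2,0,0,1} = 3
G(10) = mex{3,1,1,0} = 2
G(11) = mex{2,2,0,1} = 3
G(12) = mex{3,3,1,0} = 2
G(13) = mex{2,2,2,1} = 0
G(14) = mex{0,3,3,0} = 1
G(15) = mex{1,2,2,1} = 0
G(16) = mex{0,0,3,2} = 1
G(17) = mex{1,1,2,3} = 0
G(18) = mex{0,0,0,2} = 1
G(19) = mex{1,1,1,3} = 0
G(20) = mex{0,0,0,2} = 1
G(21) = mex{1,1,1,0} = 2
G(22) = mex{2,0,0,1} = 3
G(23) = mex{3,1,1,0} = 2
G(24) = mex{2,2,0,1} = 3
G(25) = mex{3,3,1,0} = 2
G_C(25) = 2.
Combined Grundy value = 3 ⊕ 1 ⊕ 2 = 0.
A winning move leaves total XOR = 0, i.e. changes one component's Grundy value g to g ⊕ X where X is the current total.
Pile A: target g' = 3⊕0 = 3, but every legal move changes the Grundy value (mex property), so 0 moves.
Pile B: target g' = 1⊕0 = 1, but every legal move changes the Grundy value (mex property), so 0 moves.
Pile C: target g' = 2⊕0 = 2, but every legal move changes the Grundy value (mex property), so 0 moves.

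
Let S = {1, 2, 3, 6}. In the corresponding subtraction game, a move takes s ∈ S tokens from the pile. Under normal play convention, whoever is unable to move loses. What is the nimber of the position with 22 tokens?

G(0) = 0
G(1) = mex{0} = 1
G(2) = mex{1,0} = 2
G(3) = mex{2,1,0} = 3
G(4) = mex{3,2,1} = 0
G(5) = mex{0,3,2} = 1
G(6) = mex{1,0,3,0} = 2
G(7) = mex{2,1,0,1} = 3
G(8) = mex{3,2,1,2} = 0
G(9) = mex{0,3,2,3} = 1
G(10) = mex{1,0,3,0} = 2
G(11) = mex{2,1,0,1} = 3
G(12) = mex{3,2,1,2} = 0
G(13) = mex{0,3,2,3} = 1
G(14) = mex{1,0,3,0} = 2
G(15) = mex{2,1,0,1} = 3
G(16) = mex{3,2,1,2} = 0
G(17) = mex{0,3,2,3} = 1
G(18) = mex{1,0,3,0} = 2
G(19) = mex{2,1,0,1} = 3
G(20) = mex{3,2,1,2} = 0
G(21) = mex{0,3,2,3} = 1
G(22) = mex{1,0,3,0} = 2

2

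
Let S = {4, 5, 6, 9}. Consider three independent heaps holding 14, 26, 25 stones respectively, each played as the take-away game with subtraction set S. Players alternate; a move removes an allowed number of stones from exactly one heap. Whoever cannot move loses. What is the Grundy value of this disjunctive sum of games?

All heaps use S = {4, 5, 6, 9}:
G(0) = 0
G(1) = mex{} = 0
G(2) = mex{} = 0
G(3) = mex{} = 0
G(4) = mex{0} = 1
G(5) = mex{0,0} = 1
G(6) = mex{0,0,0} = 1
G(7) = mex{0,0,0} = 1
G(8) = mex{1,0,0} = 2
G(9) = mex{1,1,0,0} = 2
G(10) = mex{1,1,1,0} = 2
G(11) = mex{1,1,1,0} = 2
G(12) = mex{2,1,1,0} = 3
G(13) = mex{2,2,1,1} = 0
G(14) = mex{2,2,2,1} = 0
G(15) = mex{2,2,2,1} = 0
G(16) = mex{3,2,2,1} = 0
G(17) = mex{0,3,2,2} = 1
G(18) = mex{0,0,3,2} = 1
G(19) = mex{0,0,0,2} = 1
G(20) = mex{0,0,0,2} = 1
G(21) = mex{1,0,0,3} = 2
G(22) = mex{1,1,0,0} = 2
G(23) = mex{1,1,1,0} = 2
G(24) = mex{1,1,1,0} = 2
G(25) = mex{2,1,1,0} = 3
G(26) = mex{2,2,1,1} = 0
Heap A: G(14) = 0.
Heap B: G(26) = 0.
Heap C: G(25) = 3.
Combined Grundy value = 0 ⊕ 0 ⊕ 3 = 3.

3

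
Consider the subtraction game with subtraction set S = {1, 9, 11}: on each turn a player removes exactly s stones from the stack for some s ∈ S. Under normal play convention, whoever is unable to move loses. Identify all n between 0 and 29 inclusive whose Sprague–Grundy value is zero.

G(0) = 0
G(1) = mex{0} = 1
G(2) = mex{1} = 0
G(3) = mex{0} = 1
G(4) = mex{1} = 0
G(5) = mex{0} = 1
G(6) = mex{1} = 0
G(7) = mex{0} = 1
G(8) = mex{1} = 0
G(9) = mex{0,0} = 1
G(10) = mex{1,1} = 0
G(11) = mex{0,0,0} = 1
G(12) = mex{1,1,1} = 0
G(13) = mex{0,0,0} = 1
G(14) = mex{1,1,1} = 0
G(15) = mex{0,0,0} = 1
G(16) = mex{1,1,1} = 0
G(17) = mex{0,0,0} = 1
G(18) = mex{1,1,1} = 0
G(19) = mex{0,0,0} = 1
G(20) = mex{1,1,1} = 0
G(21) = mex{0,0,0} = 1
G(22) = mex{1,1,1} = 0
G(23) = mex{0,0,0} = 1
G(24) = mex{1,1,1} = 0
G(25) = mex{0,0,0} = 1
G(26) = mex{1,1,1} = 0
G(27) = mex{0,0,0} = 1
G(28) = mex{1,1,1} = 0
G(29) = mex{0,0,0} = 1
P-positions are exactly the n with G(n) = 0.

0, 2, 4, 6, 8, 10, 12, 14, 16, 18, 20, 22, 24, 26, 28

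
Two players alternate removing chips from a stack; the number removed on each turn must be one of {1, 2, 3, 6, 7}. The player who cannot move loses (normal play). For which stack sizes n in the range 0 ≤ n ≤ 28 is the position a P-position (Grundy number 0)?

0, 4, 8, 12, 16, 20, 24, 28

n :  0  1  2  3  4  5  6  7  8  9 10 11 12 13 14 15 16 17 18 19 20 21 22 23 24 25 26 27 28
G :  0  1  2  3  0  1  2  3  0  1  2  3  0  1  2  3  0  1  2  3  0  1  2  3  0  1  2  3  0
P-positions are exactly the n with G(n) = 0.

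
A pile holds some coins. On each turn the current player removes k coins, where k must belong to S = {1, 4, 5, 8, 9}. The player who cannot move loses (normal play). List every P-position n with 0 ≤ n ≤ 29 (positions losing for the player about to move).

0, 2, 12, 14, 24, 26

G(0) = 0
G(1) = mex{0} = 1
G(2) = mex{1} = 0
G(3) = mex{0} = 1
G(4) = mex{1,0} = 2
G(5) = mex{2,1,0} = 3
G(6) = mex{3,0,1} = 2
G(7) = mex{2,1,0} = 3
G(8) = mex{3,2,1,0} = 4
G(9) = mex{4,3,2,1,0} = 5
G(10) = mex{5,2,3,0,1} = 4
G(11) = mex{4,3,2,1,0} = 5
G(12) = mex{5,4,3,2,1} = 0
G(13) = mex{0,5,4,3,2} = 1
G(14) = mex{1,4,5,2,3} = 0
G(15) = mex{0,5,4,3,2} = 1
G(16) = mex{1,0,5,4,3} = 2
G(17) = mex{2,1,0,5,4} = 3
G(18) = mex{3,0,1,4,5} = 2
G(19) = mex{2,1,0,5,4} = 3
G(20) = mex{3,2,1,0,5} = 4
G(21) = mex{4,3,2,1,0} = 5
G(22) = mex{5,2,3,0,1} = 4
G(23) = mex{4,3,2,1,0} = 5
G(24) = mex{5,4,3,2,1} = 0
G(25) = mex{0,5,4,3,2} = 1
G(26) = mex{1,4,5,2,3} = 0
G(27) = mex{0,5,4,3,2} = 1
G(28) = mex{1,0,5,4,3} = 2
G(29) = mex{2,1,0,5,4} = 3
P-positions are exactly the n with G(n) = 0.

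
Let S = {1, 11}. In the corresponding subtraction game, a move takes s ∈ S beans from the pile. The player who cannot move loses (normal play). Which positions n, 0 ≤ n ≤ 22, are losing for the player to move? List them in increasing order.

0, 2, 4, 6, 8, 10, 12, 14, 16, 18, 20, 22

G(0) = 0
G(1) = mex{0} = 1
G(2) = mex{1} = 0
G(3) = mex{0} = 1
G(4) = mex{1} = 0
G(5) = mex{0} = 1
G(6) = mex{1} = 0
G(7) = mex{0} = 1
G(8) = mex{1} = 0
G(9) = mex{0} = 1
G(10) = mex{1} = 0
G(11) = mex{0,0} = 1
G(12) = mex{1,1} = 0
G(13) = mex{0,0} = 1
G(14) = mex{1,1} = 0
G(15) = mex{0,0} = 1
G(16) = mex{1,1} = 0
G(17) = mex{0,0} = 1
G(18) = mex{1,1} = 0
G(19) = mex{0,0} = 1
G(20) = mex{1,1} = 0
G(21) = mex{0,0} = 1
G(22) = mex{1,1} = 0
P-positions are exactly the n with G(n) = 0.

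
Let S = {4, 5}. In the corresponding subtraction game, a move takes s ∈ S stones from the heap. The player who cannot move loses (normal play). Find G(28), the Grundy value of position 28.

0

G(0) = 0
G(1) = mex{} = 0
G(2) = mex{} = 0
G(3) = mex{} = 0
G(4) = mex{0} = 1
G(5) = mex{0,0} = 1
G(6) = mex{0,0} = 1
G(7) = mex{0,0} = 1
G(8) = mex{1,0} = 2
G(9) = mex{1,1} = 0
G(10) = mex{1,1} = 0
G(11) = mex{1,1} = 0
G(12) = mex{2,1} = 0
G(13) = mex{0,2} = 1
G(14) = mex{0,0} = 1
G(15) = mex{0,0} = 1
G(16) = mex{0,0} = 1
G(17) = mex{1,0} = 2
G(18) = mex{1,1} = 0
G(19) = mex{1,1} = 0
G(20) = mex{1,1} = 0
G(21) = mex{2,1} = 0
G(22) = mex{0,2} = 1
G(23) = mex{0,0} = 1
G(24) = mex{0,0} = 1
G(25) = mex{0,0} = 1
G(26) = mex{1,0} = 2
G(27) = mex{1,1} = 0
G(28) = mex{1,1} = 0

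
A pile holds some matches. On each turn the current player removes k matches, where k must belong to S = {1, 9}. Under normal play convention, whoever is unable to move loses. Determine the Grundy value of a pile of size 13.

1

n :  0  1  2  3  4  5  6  7  8  9 10 11 12 13
G :  0  1  0  1  0  1  0  1  0  1  0  1  0  1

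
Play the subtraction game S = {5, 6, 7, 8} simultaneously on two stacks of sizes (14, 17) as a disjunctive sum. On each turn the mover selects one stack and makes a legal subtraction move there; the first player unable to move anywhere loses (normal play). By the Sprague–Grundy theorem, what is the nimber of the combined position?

All stacks use S = {5, 6, 7, 8}:
n :  0  1  2  3  4  5  6  7  8  9 10 11 12 13 14 15 16 17
G :  0  0  0  0  0  1  1  1  1  1  2  2  2  0  0  0  0  0
Stack A: G(14) = 0.
Stack B: G(17) = 0.
Combined Grundy value = 0 ⊕ 0 = 0.

0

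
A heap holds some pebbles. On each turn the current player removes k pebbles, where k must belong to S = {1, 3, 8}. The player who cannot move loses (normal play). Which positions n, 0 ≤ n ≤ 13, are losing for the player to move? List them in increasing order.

0, 2, 4, 6, 11, 13

n :  0  1  2  3  4  5  6  7  8  9 10 11 12 13
G :  0  1  0  1  0  1  0  1  2  3  2  0  1  0
P-positions are exactly the n with G(n) = 0.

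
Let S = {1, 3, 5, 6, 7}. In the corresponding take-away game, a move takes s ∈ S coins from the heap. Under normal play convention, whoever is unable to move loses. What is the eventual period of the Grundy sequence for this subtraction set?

n :  0  1  2  3  4  5  6  7  8  9 10 11 12 13 14 15 16 17 18 19 20 21 22 23 24 25
G :  0  1  0  1  0  1  2  3  2  3  2  3  0  1  0  1  0  1  2  3  2  3  2  3  0  1
G(n+12) = G(n) holds for n = 0,…,6 (a full window of length max(S) = 7), so the sequence is purely periodic with period 12.

12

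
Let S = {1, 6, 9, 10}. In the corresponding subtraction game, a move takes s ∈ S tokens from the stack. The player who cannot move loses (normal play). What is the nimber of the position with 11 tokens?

n :  0  1  2  3  4  5  6  7  8  9 10 11
G :  0  1  0  1  0  1  2  0  1  2  3  2

2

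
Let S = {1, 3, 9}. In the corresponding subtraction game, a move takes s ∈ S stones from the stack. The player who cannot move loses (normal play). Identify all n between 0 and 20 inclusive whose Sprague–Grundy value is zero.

G(0) = 0
G(1) = mex{0} = 1
G(2) = mex{1} = 0
G(3) = mex{0,0} = 1
G(4) = mex{1,1} = 0
G(5) = mex{0,0} = 1
G(6) = mex{1,1} = 0
G(7) = mex{0,0} = 1
G(8) = mex{1,1} = 0
G(9) = mex{0,0,0} = 1
G(10) = mex{1,1,1} = 0
G(11) = mex{0,0,0} = 1
G(12) = mex{1,1,1} = 0
G(13) = mex{0,0,0} = 1
G(14) = mex{1,1,1} = 0
G(15) = mex{0,0,0} = 1
G(16) = mex{1,1,1} = 0
G(17) = mex{0,0,0} = 1
G(18) = mex{1,1,1} = 0
G(19) = mex{0,0,0} = 1
G(20) = mex{1,1,1} = 0
P-positions are exactly the n with G(n) = 0.

0, 2, 4, 6, 8, 10, 12, 14, 16, 18, 20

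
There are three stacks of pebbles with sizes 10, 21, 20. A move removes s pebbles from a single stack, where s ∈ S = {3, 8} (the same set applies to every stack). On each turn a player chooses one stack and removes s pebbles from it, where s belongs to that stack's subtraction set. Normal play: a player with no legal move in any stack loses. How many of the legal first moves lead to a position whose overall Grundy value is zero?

6

All stacks use S = {3, 8}:
G(0) = 0
G(1) = mex{} = 0
G(2) = mex{} = 0
G(3) = mex{0} = 1
G(4) = mex{0} = 1
G(5) = mex{0} = 1
G(6) = mex{1} = 0
G(7) = mex{1} = 0
G(8) = mex{1,0} = 2
G(9) = mex{0,0} = 1
G(10) = mex{0,0} = 1
G(11) = mex{2,1} = 0
G(12) = mex{1,1} = 0
G(13) = mex{1,1} = 0
G(14) = mex{0,0} = 1
G(15) = mex{0,0} = 1
G(16) = mex{0,2} = 1
G(17) = mex{1,1} = 0
G(18) = mex{1,1} = 0
G(19) = mex{1,0} = 2
G(20) = mex{0,0} = 1
G(21) = mex{0,0} = 1
Stack A: G(10) = 1.
Stack B: G(21) = 1.
Stack C: G(20) = 1.
Combined Grundy value = 1 ⊕ 1 ⊕ 1 = 1.
A winning move leaves total XOR = 0, i.e. changes one component's Grundy value g to g ⊕ X where X is the current total.
Stack A: need g' = 1⊕1 = 0. Options: 10−3→G=0, 10−8→G=0. Hits: 2.
Stack B: need g' = 1⊕1 = 0. Options: 21−3→G=0, 21−8→G=0. Hits: 2.
Stack C: need g' = 1⊕1 = 0. Options: 20−3→G=0, 20−8→G=0. Hits: 2.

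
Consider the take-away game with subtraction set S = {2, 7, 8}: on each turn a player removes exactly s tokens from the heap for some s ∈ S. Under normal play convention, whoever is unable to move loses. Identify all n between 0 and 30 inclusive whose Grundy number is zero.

0, 1, 4, 5, 10, 14, 15, 19, 20, 24, 25, 29, 30

G(0) = 0
G(1) = mex{} = 0
G(2) = mex{0} = 1
G(3) = mex{0} = 1
G(4) = mex{1} = 0
G(5) = mex{1} = 0
G(6) = mex{0} = 1
G(7) = mex{0,0} = 1
G(8) = mex{1,0,0} = 2
G(9) = mex{1,1,0} = 2
G(10) = mex{2,1,1} = 0
G(11) = mex{2,0,1} = 3
G(12) = mex{0,0,0} = 1
G(13) = mex{3,1,0} = 2
G(14) = mex{1,1,1} = 0
G(15) = mex{2,2,1} = 0
G(16) = mex{0,2,2} = 1
G(17) = mex{0,0,2} = 1
G(18) = mex{1,3,0} = 2
G(19) = mex{1,1,3} = 0
G(20) = mex{2,2,1} = 0
G(21) = mex{0,0,2} = 1
G(22) = mex{0,0,0} = 1
G(23) = mex{1,1,0} = 2
G(24) = mex{1,1,1} = 0
G(25) = mex{2,2,1} = 0
G(26) = mex{0,0,2} = 1
G(27) = mex{0,0,0} = 1
G(28) = mex{1,1,0} = 2
G(29) = mex{1,1,1} = 0
G(30) = mex{2,2,1} = 0
P-positions are exactly the n with G(n) = 0.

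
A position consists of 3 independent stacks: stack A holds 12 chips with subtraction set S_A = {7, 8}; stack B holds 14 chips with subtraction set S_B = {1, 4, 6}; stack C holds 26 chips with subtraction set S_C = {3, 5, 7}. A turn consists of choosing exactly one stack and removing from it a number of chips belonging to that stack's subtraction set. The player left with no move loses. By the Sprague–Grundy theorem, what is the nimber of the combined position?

1

Stack A, S = {7, 8}:
n :  0  1  2  3  4  5  6  7  8  9 10 11 12
G :  0  0  0  0  0  0  0  1  1  1  1  1  1
G_A(12) = 1.
Stack B, S = {1, 4, 6}:
n :  0  1  2  3  4  5  6  7  8  9 10 11 12 13 14
G :  0  1  0  1  2  0  1  0  1  2  0  1  0  1  2
G_B(14) = 2.
Stack C, S = {3, 5, 7}:
n :  0  1  2  3  4  5  6  7  8  9 10 11 12 13 14 15 16 17 18 19 20 21 22 23 24 25 26
G :  0  0  0  1  1  1  2  2  2  3  0  0  0  1  1  1  2  2  2  3  0  0  0  1  1  1  2
G_C(26) = 2.
Combined Grundy value = 1 ⊕ 2 ⊕ 2 = 1.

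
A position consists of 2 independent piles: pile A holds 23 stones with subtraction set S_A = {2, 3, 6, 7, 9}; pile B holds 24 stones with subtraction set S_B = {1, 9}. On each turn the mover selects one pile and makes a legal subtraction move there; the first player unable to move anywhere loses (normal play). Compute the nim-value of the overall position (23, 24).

3

Pile A, S = {2, 3, 6, 7, 9}:
G(0) = 0
G(1) = mex{} = 0
G(2) = mex{0} = 1
G(3) = mex{0,0} = 1
G(4) = mex{1,0} = 2
G(5) = mex{1,1} = 0
G(6) = mex{2,1,0} = 3
G(7) = mex{0,2,0,0} = 1
G(8) = mex{3,0,1,0} = 2
G(9) = mex{1,3,1,1,0} = 2
G(10) = mex{2,1,2,1,0} = 3
G(11) = mex{2,2,0,2,1} = 3
G(12) = mex{3,2,3,0,1} = 4
G(13) = mex{3,3,1,3,2} = 0
G(14) = mex{4,3,2,1,0} = 5
G(15) = mex{0,4,2,2,3} = 1
G(16) = mex{5,0,3,2,1} = 4
G(17) = mex{1,5,3,3,2} = 0
G(18) = mex{4,1,4,3,2} = 0
G(19) = mex{0,4,0,4,3} = 1
G(20) = mex{0,0,5,0,3} = 1
G(21) = mex{1,0,1,5,4} = 2
G(22) = mex{1,1,4,1,0} = 2
G(23) = mex{2,1,0,4,5} = 3
G_A(23) = 3.
Pile B, S = {1, 9}:
n :  0  1  2  3  4  5  6  7  8  9 10 11 12 13 14 15 16 17 18 19 20 21 22 23 24
G :  0  1  0  1  0  1  0  1  0  1  0  1  0  1  0  1  0  1  0  1  0  1  0  1  0
G_B(24) = 0.
Combined Grundy value = 3 ⊕ 0 = 3.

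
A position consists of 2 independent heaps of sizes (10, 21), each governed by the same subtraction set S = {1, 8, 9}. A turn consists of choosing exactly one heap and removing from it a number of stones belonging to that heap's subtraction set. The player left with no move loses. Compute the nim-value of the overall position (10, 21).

All heaps use S = {1, 8, 9}:
G(0) = 0
G(1) = mex{0} = 1
G(2) = mex{1} = 0
G(3) = mex{0} = 1
G(4) = mex{1} = 0
G(5) = mex{0} = 1
G(6) = mex{1} = 0
G(7) = mex{0} = 1
G(8) = mex{1,0} = 2
G(9) = mex{2,1,0} = 3
G(10) = mex{3,0,1} = 2
G(11) = mex{2,1,0} = 3
G(12) = mex{3,0,1} = 2
G(13) = mex{2,1,0} = 3
G(14) = mex{3,0,1} = 2
G(15) = mex{2,1,0} = 3
G(16) = mex{3,2,1} = 0
G(17) = mex{0,3,2} = 1
G(18) = mex{1,2,3} = 0
G(19) = mex{0,3,2} = 1
G(20) = mex{1,2,3} = 0
G(21) = mex{0,3,2} = 1
Heap A: G(10) = 2.
Heap B: G(21) = 1.
Combined Grundy value = 2 ⊕ 1 = 3.

3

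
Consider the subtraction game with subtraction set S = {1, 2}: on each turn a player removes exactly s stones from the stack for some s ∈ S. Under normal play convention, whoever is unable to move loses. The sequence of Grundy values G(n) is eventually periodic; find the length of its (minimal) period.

3

G(0) = 0
G(1) = mex{0} = 1
G(2) = mex{1,0} = 2
G(3) = mex{2,1} = 0
G(4) = mex{0,2} = 1
G(5) = mex{1,0} = 2
G(6) = mex{2,1} = 0
G(7) = mex{0,2} = 1
G(8) = mex{1,0} = 2
G(9) = mex{2,1} = 0
G(10) = mex{0,2} = 1
G(11) = mex{1,0} = 2
G(12) = mex{2,1} = 0
G(13) = mex{0,2} = 1
G(14) = mex{1,0} = 2
G(n+3) = G(n) holds for n = 0,…,1 (a full window of length max(S) = 2), so the sequence is purely periodic with period 3.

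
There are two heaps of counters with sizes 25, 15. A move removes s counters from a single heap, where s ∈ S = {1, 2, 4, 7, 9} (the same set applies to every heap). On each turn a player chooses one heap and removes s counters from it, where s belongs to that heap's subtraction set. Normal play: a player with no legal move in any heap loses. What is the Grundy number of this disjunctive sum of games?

All heaps use S = {1, 2, 4, 7, 9}:
n :  0  1  2  3  4  5  6  7  8  9 10 11 12 13 14 15 16 17 18 19 20 21 22 23 24 25
G :  0  1  2  0  1  2  0  1  2  3  4  0  1  2  0  1  2  0  1  2  3  4  0  1  2  0
Heap A: G(25) = 0.
Heap B: G(15) = 1.
Combined Grundy value = 0 ⊕ 1 = 1.

1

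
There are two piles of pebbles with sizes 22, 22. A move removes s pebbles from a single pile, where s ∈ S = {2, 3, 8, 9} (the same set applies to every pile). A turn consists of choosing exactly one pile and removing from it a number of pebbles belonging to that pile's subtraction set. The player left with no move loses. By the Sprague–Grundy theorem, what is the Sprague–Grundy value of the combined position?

0

All piles use S = {2, 3, 8, 9}:
G(0) = 0
G(1) = mex{} = 0
G(2) = mex{0} = 1
G(3) = mex{0,0} = 1
G(4) = mex{1,0} = 2
G(5) = mex{1,1} = 0
G(6) = mex{2,1} = 0
G(7) = mex{0,2} = 1
G(8) = mex{0,0,0} = 1
G(9) = mex{1,0,0,0} = 2
G(10) = mex{1,1,1,0} = 2
G(11) = mex{2,1,1,1} = 0
G(12) = mex{2,2,2,1} = 0
G(13) = mex{0,2,0,2} = 1
G(14) = mex{0,0,0,0} = 1
G(15) = mex{1,0,1,0} = 2
G(16) = mex{1,1,1,1} = 0
G(17) = mex{2,1,2,1} = 0
G(18) = mex{0,2,2,2} = 1
G(19) = mex{0,0,0,2} = 1
G(20) = mex{1,0,0,0} = 2
G(21) = mex{1,1,1,0} = 2
G(22) = mex{2,1,1,1} = 0
Pile A: G(22) = 0.
Pile B: G(22) = 0.
Combined Grundy value = 0 ⊕ 0 = 0.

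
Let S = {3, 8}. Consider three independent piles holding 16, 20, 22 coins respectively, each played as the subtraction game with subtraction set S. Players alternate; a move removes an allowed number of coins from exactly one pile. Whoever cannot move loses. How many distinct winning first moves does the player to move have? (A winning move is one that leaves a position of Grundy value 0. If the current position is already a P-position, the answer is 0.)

All piles use S = {3, 8}:
n :  0  1  2  3  4  5  6  7  8  9 10 11 12 13 14 15 16 17 18 19 20 21 22
G :  0  0  0  1  1  1  0  0  2  1  1  0  0  0  1  1  1  0  0  2  1  1  0
Pile A: G(16) = 1.
Pile B: G(20) = 1.
Pile C: G(22) = 0.
Combined Grundy value = 1 ⊕ 1 ⊕ 0 = 0.
A winning move leaves total XOR = 0, i.e. changes one component's Grundy value g to g ⊕ X where X is the current total.
Pile A: target g' = 1⊕0 = 1, but every legal move changes the Grundy value (mex property), so 0 moves.
Pile B: target g' = 1⊕0 = 1, but every legal move changes the Grundy value (mex property), so 0 moves.
Pile C: target g' = 0⊕0 = 0, but every legal move changes the Grundy value (mex property), so 0 moves.

0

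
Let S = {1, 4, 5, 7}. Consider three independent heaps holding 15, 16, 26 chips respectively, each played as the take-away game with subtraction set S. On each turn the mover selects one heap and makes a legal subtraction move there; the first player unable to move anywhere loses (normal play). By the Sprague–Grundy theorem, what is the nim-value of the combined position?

All heaps use S = {1, 4, 5, 7}:
G(0) = 0
G(1) = mex{0} = 1
G(2) = mex{1} = 0
G(3) = mex{0} = 1
G(4) = mex{1,0} = 2
G(5) = mex{2,1,0} = 3
G(6) = mex{3,0,1} = 2
G(7) = mex{2,1,0,0} = 3
G(8) = mex{3,2,1,1} = 0
G(9) = mex{0,3,2,0} = 1
G(10) = mex{1,2,3,1} = 0
G(11) = mex{0,3,2,2} = 1
G(12) = mex{1,0,3,3} = 2
G(13) = mex{2,1,0,2} = 3
G(14) = mex{3,0,1,3} = 2
G(15) = mex{2,1,0,0} = 3
G(16) = mex{3,2,1,1} = 0
G(17) = mex{0,3,2,0} = 1
G(18) = mex{1,2,3,1} = 0
G(19) = mex{0,3,2,2} = 1
G(20) = mex{1,0,3,3} = 2
G(21) = mex{2,1,0,2} = 3
G(22) = mex{3,0,1,3} = 2
G(23) = mex{2,1,0,0} = 3
G(24) = mex{3,2,1,1} = 0
G(25) = mex{0,3,2,0} = 1
G(26) = mex{1,2,3,1} = 0
Heap A: G(15) = 3.
Heap B: G(16) = 0.
Heap C: G(26) = 0.
Combined Grundy value = 3 ⊕ 0 ⊕ 0 = 3.

3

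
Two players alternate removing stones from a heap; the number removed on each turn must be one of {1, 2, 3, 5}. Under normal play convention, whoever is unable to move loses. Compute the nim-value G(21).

G(0) = 0
G(1) = mex{0} = 1
G(2) = mex{1,0} = 2
G(3) = mex{2,1,0} = 3
G(4) = mex{3,2,1} = 0
G(5) = mex{0,3,2,0} = 1
G(6) = mex{1,0,3,1} = 2
G(7) = mex{2,1,0,2} = 3
G(8) = mex{3,2,1,3} = 0
G(9) = mex{0,3,2,0} = 1
G(10) = mex{1,0,3,1} = 2
G(11) = mex{2,1,0,2} = 3
G(12) = mex{3,2,1,3} = 0
G(13) = mex{0,3,2,0} = 1
G(14) = mex{1,0,3,1} = 2
G(15) = mex{2,1,0,2} = 3
G(16) = mex{3,2,1,3} = 0
G(17) = mex{0,3,2,0} = 1
G(18) = mex{1,0,3,1} = 2
G(19) = mex{2,1,0,2} = 3
G(20) = mex{3,2,1,3} = 0
G(21) = mex{0,3,2,0} = 1

1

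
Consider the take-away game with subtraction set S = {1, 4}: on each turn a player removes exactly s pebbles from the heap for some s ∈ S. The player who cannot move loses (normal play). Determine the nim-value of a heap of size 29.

n :  0  1  2  3  4  5  6  7  8  9 10 11 12 13 14 15 16 17 18 19 20 21 22 23 24 25 26 27 28 29
G :  0  1  0  1  2  0  1  0  1  2  0  1  0  1  2  0  1  0  1  2  0  1  0  1  2  0  1  0  1  2

2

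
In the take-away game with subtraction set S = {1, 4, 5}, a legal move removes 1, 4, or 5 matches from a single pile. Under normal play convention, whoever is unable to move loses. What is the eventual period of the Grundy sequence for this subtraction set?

8

G(0) = 0
G(1) = mex{0} = 1
G(2) = mex{1} = 0
G(3) = mex{0} = 1
G(4) = mex{1,0} = 2
G(5) = mex{2,1,0} = 3
G(6) = mex{3,0,1} = 2
G(7) = mex{2,1,0} = 3
G(8) = mex{3,2,1} = 0
G(9) = mex{0,3,2} = 1
G(10) = mex{1,2,3} = 0
G(11) = mex{0,3,2} = 1
G(12) = mex{1,0,3} = 2
G(13) = mex{2,1,0} = 3
G(14) = mex{3,0,1} = 2
G(15) = mex{2,1,0} = 3
G(16) = mex{3,2,1} = 0
G(17) = mex{0,3,2} = 1
G(n+8) = G(n) holds for n = 0,…,4 (a full window of length max(S) = 5), so the sequence is purely periodic with period 8.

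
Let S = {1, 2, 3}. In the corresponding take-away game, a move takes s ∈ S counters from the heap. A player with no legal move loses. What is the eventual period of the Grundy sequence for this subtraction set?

G(0) = 0
G(1) = mex{0} = 1
G(2) = mex{1,0} = 2
G(3) = mex{2,1,0} = 3
G(4) = mex{3,2,1} = 0
G(5) = mex{0,3,2} = 1
G(6) = mex{1,0,3} = 2
G(7) = mex{2,1,0} = 3
G(8) = mex{3,2,1} = 0
G(9) = mex{0,3,2} = 1
G(10) = mex{1,0,3} = 2
G(11) = mex{2,1,0} = 3
G(12) = mex{3,2,1} = 0
G(13) = mex{0,3,2} = 1
G(14) = mex{1,0,3} = 2
G(n+4) = G(n) holds for n = 0,…,2 (a full window of length max(S) = 3), so the sequence is purely periodic with period 4.

4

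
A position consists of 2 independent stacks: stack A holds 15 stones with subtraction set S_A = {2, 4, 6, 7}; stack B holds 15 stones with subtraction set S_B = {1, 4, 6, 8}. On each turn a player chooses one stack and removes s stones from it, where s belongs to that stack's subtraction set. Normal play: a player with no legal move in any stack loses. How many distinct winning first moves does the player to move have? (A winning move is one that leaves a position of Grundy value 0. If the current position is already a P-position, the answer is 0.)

Stack A, S = {2, 4, 6, 7}:
G(0) = 0
G(1) = mex{} = 0
G(2) = mex{0} = 1
G(3) = mex{0} = 1
G(4) = mex{1,0} = 2
G(5) = mex{1,0} = 2
G(6) = mex{2,1,0} = 3
G(7) = mex{2,1,0,0} = 3
G(8) = mex{3,2,1,0} = 4
G(9) = mex{3,2,1,1} = 0
G(10) = mex{4,3,2,1} = 0
G(11) = mex{0,3,2,2} = 1
G(12) = mex{0,4,3,2} = 1
G(13) = mex{1,0,3,3} = 2
G(14) = mex{1,0,4,3} = 2
G(15) = mex{2,1,0,4} = 3
G_A(15) = 3.
Stack B, S = {1, 4, 6, 8}:
n :  0  1  2  3  4  5  6  7  8  9 10 11 12 13 14 15
G :  0  1  0  1  2  0  1  0  1  2  3  2  0  1  0  1
G_B(15) = 1.
Combined Grundy value = 3 ⊕ 1 = 2.
A winning move leaves total XOR = 0, i.e. changes one component's Grundy value g to g ⊕ X where X is the current total.
Stack A: need g' = 3⊕2 = 1. Options: 15−2→G=2, 15−4→G=1, 15−6→G=0, 15−7→G=4. Hits: 1.
Stack B: need g' = 1⊕2 = 3. Options: 15−1→G=0, 15−4→G=2, 15−6→G=2, 15−8→G=0. Hits: 0.

1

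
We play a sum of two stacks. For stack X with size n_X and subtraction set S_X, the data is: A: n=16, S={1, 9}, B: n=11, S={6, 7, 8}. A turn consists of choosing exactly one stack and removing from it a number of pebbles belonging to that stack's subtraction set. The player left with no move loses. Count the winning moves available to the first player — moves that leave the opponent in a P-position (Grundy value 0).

Stack A, S = {1, 9}:
n :  0  1  2  3  4  5  6  7  8  9 10 11 12 13 14 15 16
G :  0  1  0  1  0  1  0  1  0  1  0  1  0  1  0  1  0
G_A(16) = 0.
Stack B, S = {6, 7, 8}:
n :  0  1  2  3  4  5  6  7  8  9 10 11
G :  0  0  0  0  0  0  1  1  1  1  1  1
G_B(11) = 1.
Combined Grundy value = 0 ⊕ 1 = 1.
A winning move leaves total XOR = 0, i.e. changes one component's Grundy value g to g ⊕ X where X is the current total.
Stack A: need g' = 0⊕1 = 1. Options: 16−1→G=1, 16−9→G=1. Hits: 2.
Stack B: need g' = 1⊕1 = 0. Options: 11−6→G=0, 11−7→G=0, 11−8→G=0. Hits: 3.

5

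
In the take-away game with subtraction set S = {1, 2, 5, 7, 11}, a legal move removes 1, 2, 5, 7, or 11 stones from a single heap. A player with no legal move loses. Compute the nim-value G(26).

2

n :  0  1  2  3  4  5  6  7  8  9 10 11 12 13 14 15 16 17 18 19 20 21 22 23 24 25 26
G :  0  1  2  0  1  2  0  1  2  0  1  2  0  1  2  0  1  2  0  1  2  0  1  2  0  1  2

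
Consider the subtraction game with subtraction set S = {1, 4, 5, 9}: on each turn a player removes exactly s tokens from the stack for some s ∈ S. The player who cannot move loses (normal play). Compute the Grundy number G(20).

G(0) = 0
G(1) = mex{0} = 1
G(2) = mex{1} = 0
G(3) = mex{0} = 1
G(4) = mex{1,0} = 2
G(5) = mex{2,1,0} = 3
G(6) = mex{3,0,1} = 2
G(7) = mex{2,1,0} = 3
G(8) = mex{3,2,1} = 0
G(9) = mex{0,3,2,0} = 1
G(10) = mex{1,2,3,1} = 0
G(11) = mex{0,3,2,0} = 1
G(12) = mex{1,0,3,1} = 2
G(13) = mex{2,1,0,2} = 3
G(14) = mex{3,0,1,3} = 2
G(15) = mex{2,1,0,2} = 3
G(16) = mex{3,2,1,3} = 0
G(17) = mex{0,3,2,0} = 1
G(18) = mex{1,2,3,1} = 0
G(19) = mex{0,3,2,0} = 1
G(20) = mex{1,0,3,1} = 2

2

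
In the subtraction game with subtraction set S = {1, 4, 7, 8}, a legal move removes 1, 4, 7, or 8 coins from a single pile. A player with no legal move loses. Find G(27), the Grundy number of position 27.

0

n :  0  1  2  3  4  5  6  7  8  9 10 11 12 13 14 15 16 17 18 19 20 21 22 23 24 25 26 27
G :  0  1  0  1  2  0  1  2  3  2  3  0  1  3  0  1  0  1  2  3  2  4  3  2  3  0  1  0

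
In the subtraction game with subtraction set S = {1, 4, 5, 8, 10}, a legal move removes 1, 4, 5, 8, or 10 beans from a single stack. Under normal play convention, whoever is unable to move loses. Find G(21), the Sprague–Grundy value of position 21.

G(0) = 0
G(1) = mex{0} = 1
G(2) = mex{1} = 0
G(3) = mex{0} = 1
G(4) = mex{1,0} = 2
G(5) = mex{2,1,0} = 3
G(6) = mex{3,0,1} = 2
G(7) = mex{2,1,0} = 3
G(8) = mex{3,2,1,0} = 4
G(9) = mex{4,3,2,1} = 0
G(10) = mex{0,2,3,0,0} = 1
G(11) = mex{1,3,2,1,1} = 0
G(12) = mex{0,4,3,2,0} = 1
G(13) = mex{1,0,4,3,1} = 2
G(14) = mex{2,1,0,2,2} = 3
G(15) = mex{3,0,1,3,3} = 2
G(16) = mex{2,1,0,4,2} = 3
G(17) = mex{3,2,1,0,3} = 4
G(18) = mex{4,3,2,1,4} = 0
G(19) = mex{0,2,3,0,0} = 1
G(20) = mex{1,3,2,1,1} = 0
G(21) = mex{0,4,3,2,0} = 1

1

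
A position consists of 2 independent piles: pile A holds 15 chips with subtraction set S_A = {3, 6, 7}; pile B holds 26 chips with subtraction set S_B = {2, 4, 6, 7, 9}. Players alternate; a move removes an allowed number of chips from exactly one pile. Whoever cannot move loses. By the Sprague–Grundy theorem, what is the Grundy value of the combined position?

3

Pile A, S = {3, 6, 7}:
n :  0  1  2  3  4  5  6  7  8  9 10 11 12 13 14 15
G :  0  0  0  1  1  1  2  2  2  3  0  0  0  1  1  1
G_A(15) = 1.
Pile B, S = {2, 4, 6, 7, 9}:
n :  0  1  2  3  4  5  6  7  8  9 10 11 12 13 14 15 16 17 18 19 20 21 22 23 24 25 26
G :  0  0  1  1  2  2  3  3  4  4  5  0  0  1  1  2  2  3  3  4  4  5  0  0  1  1  2
G_B(26) = 2.
Combined Grundy value = 1 ⊕ 2 = 3.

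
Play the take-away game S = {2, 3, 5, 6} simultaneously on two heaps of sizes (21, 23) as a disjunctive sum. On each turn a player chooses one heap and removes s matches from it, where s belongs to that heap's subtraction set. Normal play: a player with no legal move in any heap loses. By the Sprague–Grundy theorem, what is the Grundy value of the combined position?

All heaps use S = {2, 3, 5, 6}:
G(0) = 0
G(1) = mex{} = 0
G(2) = mex{0} = 1
G(3) = mex{0,0} = 1
G(4) = mex{1,0} = 2
G(5) = mex{1,1,0} = 2
G(6) = mex{2,1,0,0} = 3
G(7) = mex{2,2,1,0} = 3
G(8) = mex{3,2,1,1} = 0
G(9) = mex{3,3,2,1} = 0
G(10) = mex{0,3,2,2} = 1
G(11) = mex{0,0,3,2} = 1
G(12) = mex{1,0,3,3} = 2
G(13) = mex{1,1,0,3} = 2
G(14) = mex{2,1,0,0} = 3
G(15) = mex{2,2,1,0} = 3
G(16) = mex{3,2,1,1} = 0
G(17) = mex{3,3,2,1} = 0
G(18) = mex{0,3,2,2} = 1
G(19) = mex{0,0,3,2} = 1
G(20) = mex{1,0,3,3} = 2
G(21) = mex{1,1,0,3} = 2
G(22) = mex{2,1,0,0} = 3
G(23) = mex{2,2,1,0} = 3
Heap A: G(21) = 2.
Heap B: G(23) = 3.
Combined Grundy value = 2 ⊕ 3 = 1.

1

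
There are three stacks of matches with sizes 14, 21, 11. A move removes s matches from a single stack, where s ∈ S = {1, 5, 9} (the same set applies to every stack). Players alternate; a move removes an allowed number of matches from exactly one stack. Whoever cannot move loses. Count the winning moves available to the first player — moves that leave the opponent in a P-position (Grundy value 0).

0

All stacks use S = {1, 5, 9}:
G(0) = 0
G(1) = mex{0} = 1
G(2) = mex{1} = 0
G(3) = mex{0} = 1
G(4) = mex{1} = 0
G(5) = mex{0,0} = 1
G(6) = mex{1,1} = 0
G(7) = mex{0,0} = 1
G(8) = mex{1,1} = 0
G(9) = mex{0,0,0} = 1
G(10) = mex{1,1,1} = 0
G(11) = mex{0,0,0} = 1
G(12) = mex{1,1,1} = 0
G(13) = mex{0,0,0} = 1
G(14) = mex{1,1,1} = 0
G(15) = mex{0,0,0} = 1
G(16) = mex{1,1,1} = 0
G(17) = mex{0,0,0} = 1
G(18) = mex{1,1,1} = 0
G(19) = mex{0,0,0} = 1
G(20) = mex{1,1,1} = 0
G(21) = mex{0,0,0} = 1
Stack A: G(14) = 0.
Stack B: G(21) = 1.
Stack C: G(11) = 1.
Combined Grundy value = 0 ⊕ 1 ⊕ 1 = 0.
A winning move leaves total XOR = 0, i.e. changes one component's Grundy value g to g ⊕ X where X is the current total.
Stack A: target g' = 0⊕0 = 0, but every legal move changes the Grundy value (mex property), so 0 moves.
Stack B: target g' = 1⊕0 = 1, but every legal move changes the Grundy value (mex property), so 0 moves.
Stack C: target g' = 1⊕0 = 1, but every legal move changes the Grundy value (mex property), so 0 moves.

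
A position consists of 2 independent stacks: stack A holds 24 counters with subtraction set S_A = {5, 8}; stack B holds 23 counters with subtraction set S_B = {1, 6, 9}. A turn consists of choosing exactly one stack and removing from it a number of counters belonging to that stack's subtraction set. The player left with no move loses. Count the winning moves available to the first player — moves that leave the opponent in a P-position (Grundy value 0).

Stack A, S = {5, 8}:
n :  0  1  2  3  4  5  6  7  8  9 10 11 12 13 14 15 16 17 18 19 20 21 22 23 24
G :  0  0  0  0  0  1  1  1  1  1  2  2  2  0  0  0  0  0  1  1  1  1  1  2  2
G_A(24) = 2.
Stack B, S = {1, 6, 9}:
G(0) = 0
G(1) = mex{0} = 1
G(2) = mex{1} = 0
G(3) = mex{0} = 1
G(4) = mex{1} = 0
G(5) = mex{0} = 1
G(6) = mex{1,0} = 2
G(7) = mex{2,1} = 0
G(8) = mex{0,0} = 1
G(9) = mex{1,1,0} = 2
G(10) = mex{2,0,1} = 3
G(11) = mex{3,1,0} = 2
G(12) = mex{2,2,1} = 0
G(13) = mex{0,0,0} = 1
G(14) = mex{1,1,1} = 0
G(15) = mex{0,2,2} = 1
G(16) = mex{1,3,0} = 2
G(17) = mex{2,2,1} = 0
G(18) = mex{0,0,2} = 1
G(19) = mex{1,1,3} = 0
G(20) = mex{0,0,2} = 1
G(21) = mex{1,1,0} = 2
G(22) = mex{2,2,1} = 0
G(23) = mex{0,0,0} = 1
G_B(23) = 1.
Combined Grundy value = 2 ⊕ 1 = 3.
A winning move leaves total XOR = 0, i.e. changes one component's Grundy value g to g ⊕ X where X is the current total.
Stack A: need g' = 2⊕3 = 1. Options: 24−5→G=1, 24−8→G=0. Hits: 1.
Stack B: need g' = 1⊕3 = 2. Options: 23−1→G=0, 23−6→G=0, 23−9→G=0. Hits: 0.

1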